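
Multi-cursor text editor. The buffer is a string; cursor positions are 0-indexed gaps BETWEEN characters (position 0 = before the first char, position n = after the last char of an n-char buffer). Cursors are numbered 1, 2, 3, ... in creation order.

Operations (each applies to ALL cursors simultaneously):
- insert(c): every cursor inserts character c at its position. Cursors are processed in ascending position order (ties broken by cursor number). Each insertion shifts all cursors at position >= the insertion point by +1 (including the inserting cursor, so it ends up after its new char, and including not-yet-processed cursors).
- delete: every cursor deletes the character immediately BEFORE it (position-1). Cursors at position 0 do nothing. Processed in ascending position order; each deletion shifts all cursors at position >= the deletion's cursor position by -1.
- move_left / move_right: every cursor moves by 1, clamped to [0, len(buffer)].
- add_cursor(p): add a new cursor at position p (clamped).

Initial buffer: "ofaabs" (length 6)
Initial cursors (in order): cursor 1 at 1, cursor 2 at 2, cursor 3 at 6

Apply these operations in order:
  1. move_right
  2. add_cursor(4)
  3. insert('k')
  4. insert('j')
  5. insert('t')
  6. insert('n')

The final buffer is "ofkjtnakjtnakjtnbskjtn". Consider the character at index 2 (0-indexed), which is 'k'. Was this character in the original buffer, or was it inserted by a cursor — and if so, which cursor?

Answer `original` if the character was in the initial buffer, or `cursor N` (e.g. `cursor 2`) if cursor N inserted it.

Answer: cursor 1

Derivation:
After op 1 (move_right): buffer="ofaabs" (len 6), cursors c1@2 c2@3 c3@6, authorship ......
After op 2 (add_cursor(4)): buffer="ofaabs" (len 6), cursors c1@2 c2@3 c4@4 c3@6, authorship ......
After op 3 (insert('k')): buffer="ofkakakbsk" (len 10), cursors c1@3 c2@5 c4@7 c3@10, authorship ..1.2.4..3
After op 4 (insert('j')): buffer="ofkjakjakjbskj" (len 14), cursors c1@4 c2@7 c4@10 c3@14, authorship ..11.22.44..33
After op 5 (insert('t')): buffer="ofkjtakjtakjtbskjt" (len 18), cursors c1@5 c2@9 c4@13 c3@18, authorship ..111.222.444..333
After op 6 (insert('n')): buffer="ofkjtnakjtnakjtnbskjtn" (len 22), cursors c1@6 c2@11 c4@16 c3@22, authorship ..1111.2222.4444..3333
Authorship (.=original, N=cursor N): . . 1 1 1 1 . 2 2 2 2 . 4 4 4 4 . . 3 3 3 3
Index 2: author = 1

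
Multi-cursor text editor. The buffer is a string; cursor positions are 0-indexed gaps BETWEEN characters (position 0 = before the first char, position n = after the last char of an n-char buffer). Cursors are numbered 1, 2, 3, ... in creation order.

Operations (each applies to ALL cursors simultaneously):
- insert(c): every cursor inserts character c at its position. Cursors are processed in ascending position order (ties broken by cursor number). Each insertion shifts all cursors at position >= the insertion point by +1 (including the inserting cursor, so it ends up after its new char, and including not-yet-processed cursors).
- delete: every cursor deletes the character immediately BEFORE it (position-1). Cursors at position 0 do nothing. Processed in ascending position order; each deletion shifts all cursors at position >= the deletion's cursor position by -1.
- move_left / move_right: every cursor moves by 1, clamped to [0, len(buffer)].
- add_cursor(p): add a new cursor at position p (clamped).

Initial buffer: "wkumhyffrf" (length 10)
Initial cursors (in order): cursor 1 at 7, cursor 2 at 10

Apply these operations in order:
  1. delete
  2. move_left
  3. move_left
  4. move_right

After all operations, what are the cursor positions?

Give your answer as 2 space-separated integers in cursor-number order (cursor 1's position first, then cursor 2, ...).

Answer: 5 7

Derivation:
After op 1 (delete): buffer="wkumhyfr" (len 8), cursors c1@6 c2@8, authorship ........
After op 2 (move_left): buffer="wkumhyfr" (len 8), cursors c1@5 c2@7, authorship ........
After op 3 (move_left): buffer="wkumhyfr" (len 8), cursors c1@4 c2@6, authorship ........
After op 4 (move_right): buffer="wkumhyfr" (len 8), cursors c1@5 c2@7, authorship ........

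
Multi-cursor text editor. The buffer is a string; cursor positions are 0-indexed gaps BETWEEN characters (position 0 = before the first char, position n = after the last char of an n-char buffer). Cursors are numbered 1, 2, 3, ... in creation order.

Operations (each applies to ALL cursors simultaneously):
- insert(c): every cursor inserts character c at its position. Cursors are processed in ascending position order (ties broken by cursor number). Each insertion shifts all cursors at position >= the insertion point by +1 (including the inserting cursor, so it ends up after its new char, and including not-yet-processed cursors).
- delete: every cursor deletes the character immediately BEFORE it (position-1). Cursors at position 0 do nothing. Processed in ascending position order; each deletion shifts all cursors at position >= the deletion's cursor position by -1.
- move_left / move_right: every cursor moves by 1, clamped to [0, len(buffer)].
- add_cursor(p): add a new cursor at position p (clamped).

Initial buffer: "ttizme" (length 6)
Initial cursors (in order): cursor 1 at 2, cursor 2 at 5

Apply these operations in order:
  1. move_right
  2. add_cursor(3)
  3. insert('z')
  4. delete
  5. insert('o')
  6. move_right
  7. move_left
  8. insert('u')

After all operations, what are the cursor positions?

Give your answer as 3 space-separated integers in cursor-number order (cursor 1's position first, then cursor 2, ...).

After op 1 (move_right): buffer="ttizme" (len 6), cursors c1@3 c2@6, authorship ......
After op 2 (add_cursor(3)): buffer="ttizme" (len 6), cursors c1@3 c3@3 c2@6, authorship ......
After op 3 (insert('z')): buffer="ttizzzmez" (len 9), cursors c1@5 c3@5 c2@9, authorship ...13...2
After op 4 (delete): buffer="ttizme" (len 6), cursors c1@3 c3@3 c2@6, authorship ......
After op 5 (insert('o')): buffer="ttioozmeo" (len 9), cursors c1@5 c3@5 c2@9, authorship ...13...2
After op 6 (move_right): buffer="ttioozmeo" (len 9), cursors c1@6 c3@6 c2@9, authorship ...13...2
After op 7 (move_left): buffer="ttioozmeo" (len 9), cursors c1@5 c3@5 c2@8, authorship ...13...2
After op 8 (insert('u')): buffer="ttioouuzmeuo" (len 12), cursors c1@7 c3@7 c2@11, authorship ...1313...22

Answer: 7 11 7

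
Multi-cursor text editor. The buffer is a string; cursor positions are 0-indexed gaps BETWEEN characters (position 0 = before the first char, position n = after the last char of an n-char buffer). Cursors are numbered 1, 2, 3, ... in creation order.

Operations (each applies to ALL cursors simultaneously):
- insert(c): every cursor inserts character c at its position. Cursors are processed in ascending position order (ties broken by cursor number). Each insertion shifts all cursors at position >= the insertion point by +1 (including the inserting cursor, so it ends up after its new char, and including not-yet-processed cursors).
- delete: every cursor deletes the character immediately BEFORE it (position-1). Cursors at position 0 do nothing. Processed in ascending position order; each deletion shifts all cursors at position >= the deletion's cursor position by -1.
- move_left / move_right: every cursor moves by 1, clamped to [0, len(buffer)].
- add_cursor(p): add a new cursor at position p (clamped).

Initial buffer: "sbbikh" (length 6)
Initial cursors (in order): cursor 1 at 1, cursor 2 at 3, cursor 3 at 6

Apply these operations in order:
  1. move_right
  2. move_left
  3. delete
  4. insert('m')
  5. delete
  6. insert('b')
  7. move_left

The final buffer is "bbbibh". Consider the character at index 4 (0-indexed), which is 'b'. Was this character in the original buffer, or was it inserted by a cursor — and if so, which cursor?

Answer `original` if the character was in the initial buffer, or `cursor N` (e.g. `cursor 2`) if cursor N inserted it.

Answer: cursor 3

Derivation:
After op 1 (move_right): buffer="sbbikh" (len 6), cursors c1@2 c2@4 c3@6, authorship ......
After op 2 (move_left): buffer="sbbikh" (len 6), cursors c1@1 c2@3 c3@5, authorship ......
After op 3 (delete): buffer="bih" (len 3), cursors c1@0 c2@1 c3@2, authorship ...
After op 4 (insert('m')): buffer="mbmimh" (len 6), cursors c1@1 c2@3 c3@5, authorship 1.2.3.
After op 5 (delete): buffer="bih" (len 3), cursors c1@0 c2@1 c3@2, authorship ...
After op 6 (insert('b')): buffer="bbbibh" (len 6), cursors c1@1 c2@3 c3@5, authorship 1.2.3.
After op 7 (move_left): buffer="bbbibh" (len 6), cursors c1@0 c2@2 c3@4, authorship 1.2.3.
Authorship (.=original, N=cursor N): 1 . 2 . 3 .
Index 4: author = 3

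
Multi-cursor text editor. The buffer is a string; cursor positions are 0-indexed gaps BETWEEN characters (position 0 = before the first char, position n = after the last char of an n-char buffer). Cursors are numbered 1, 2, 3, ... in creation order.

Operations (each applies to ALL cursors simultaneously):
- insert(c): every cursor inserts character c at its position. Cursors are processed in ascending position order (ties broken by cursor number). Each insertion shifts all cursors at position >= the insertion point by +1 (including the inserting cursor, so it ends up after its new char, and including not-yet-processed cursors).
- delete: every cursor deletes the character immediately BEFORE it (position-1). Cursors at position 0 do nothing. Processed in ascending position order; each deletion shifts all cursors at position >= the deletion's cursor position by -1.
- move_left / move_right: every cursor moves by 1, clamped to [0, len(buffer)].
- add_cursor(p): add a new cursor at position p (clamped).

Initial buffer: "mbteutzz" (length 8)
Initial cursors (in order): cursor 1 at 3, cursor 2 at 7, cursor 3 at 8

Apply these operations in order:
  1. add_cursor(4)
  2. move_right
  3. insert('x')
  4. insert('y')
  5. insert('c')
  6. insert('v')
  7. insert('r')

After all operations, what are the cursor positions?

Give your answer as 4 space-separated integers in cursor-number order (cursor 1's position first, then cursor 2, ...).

After op 1 (add_cursor(4)): buffer="mbteutzz" (len 8), cursors c1@3 c4@4 c2@7 c3@8, authorship ........
After op 2 (move_right): buffer="mbteutzz" (len 8), cursors c1@4 c4@5 c2@8 c3@8, authorship ........
After op 3 (insert('x')): buffer="mbtexuxtzzxx" (len 12), cursors c1@5 c4@7 c2@12 c3@12, authorship ....1.4...23
After op 4 (insert('y')): buffer="mbtexyuxytzzxxyy" (len 16), cursors c1@6 c4@9 c2@16 c3@16, authorship ....11.44...2323
After op 5 (insert('c')): buffer="mbtexycuxyctzzxxyycc" (len 20), cursors c1@7 c4@11 c2@20 c3@20, authorship ....111.444...232323
After op 6 (insert('v')): buffer="mbtexycvuxycvtzzxxyyccvv" (len 24), cursors c1@8 c4@13 c2@24 c3@24, authorship ....1111.4444...23232323
After op 7 (insert('r')): buffer="mbtexycvruxycvrtzzxxyyccvvrr" (len 28), cursors c1@9 c4@15 c2@28 c3@28, authorship ....11111.44444...2323232323

Answer: 9 28 28 15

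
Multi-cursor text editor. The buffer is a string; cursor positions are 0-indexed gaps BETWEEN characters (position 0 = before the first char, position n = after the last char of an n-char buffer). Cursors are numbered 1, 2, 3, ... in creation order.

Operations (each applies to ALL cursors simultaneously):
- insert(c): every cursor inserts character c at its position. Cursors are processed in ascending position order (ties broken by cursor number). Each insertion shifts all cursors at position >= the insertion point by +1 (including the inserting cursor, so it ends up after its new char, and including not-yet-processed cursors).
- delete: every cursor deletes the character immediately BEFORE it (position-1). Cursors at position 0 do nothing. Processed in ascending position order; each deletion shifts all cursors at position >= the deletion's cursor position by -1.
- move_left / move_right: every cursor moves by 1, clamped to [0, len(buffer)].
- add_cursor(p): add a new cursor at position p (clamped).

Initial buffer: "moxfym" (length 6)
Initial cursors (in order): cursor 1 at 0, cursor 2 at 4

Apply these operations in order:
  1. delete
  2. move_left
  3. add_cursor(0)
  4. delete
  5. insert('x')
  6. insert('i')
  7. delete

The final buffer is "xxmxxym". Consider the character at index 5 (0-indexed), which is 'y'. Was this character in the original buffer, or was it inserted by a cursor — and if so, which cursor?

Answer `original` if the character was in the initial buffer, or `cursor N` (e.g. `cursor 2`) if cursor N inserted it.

After op 1 (delete): buffer="moxym" (len 5), cursors c1@0 c2@3, authorship .....
After op 2 (move_left): buffer="moxym" (len 5), cursors c1@0 c2@2, authorship .....
After op 3 (add_cursor(0)): buffer="moxym" (len 5), cursors c1@0 c3@0 c2@2, authorship .....
After op 4 (delete): buffer="mxym" (len 4), cursors c1@0 c3@0 c2@1, authorship ....
After op 5 (insert('x')): buffer="xxmxxym" (len 7), cursors c1@2 c3@2 c2@4, authorship 13.2...
After op 6 (insert('i')): buffer="xxiimxixym" (len 10), cursors c1@4 c3@4 c2@7, authorship 1313.22...
After op 7 (delete): buffer="xxmxxym" (len 7), cursors c1@2 c3@2 c2@4, authorship 13.2...
Authorship (.=original, N=cursor N): 1 3 . 2 . . .
Index 5: author = original

Answer: original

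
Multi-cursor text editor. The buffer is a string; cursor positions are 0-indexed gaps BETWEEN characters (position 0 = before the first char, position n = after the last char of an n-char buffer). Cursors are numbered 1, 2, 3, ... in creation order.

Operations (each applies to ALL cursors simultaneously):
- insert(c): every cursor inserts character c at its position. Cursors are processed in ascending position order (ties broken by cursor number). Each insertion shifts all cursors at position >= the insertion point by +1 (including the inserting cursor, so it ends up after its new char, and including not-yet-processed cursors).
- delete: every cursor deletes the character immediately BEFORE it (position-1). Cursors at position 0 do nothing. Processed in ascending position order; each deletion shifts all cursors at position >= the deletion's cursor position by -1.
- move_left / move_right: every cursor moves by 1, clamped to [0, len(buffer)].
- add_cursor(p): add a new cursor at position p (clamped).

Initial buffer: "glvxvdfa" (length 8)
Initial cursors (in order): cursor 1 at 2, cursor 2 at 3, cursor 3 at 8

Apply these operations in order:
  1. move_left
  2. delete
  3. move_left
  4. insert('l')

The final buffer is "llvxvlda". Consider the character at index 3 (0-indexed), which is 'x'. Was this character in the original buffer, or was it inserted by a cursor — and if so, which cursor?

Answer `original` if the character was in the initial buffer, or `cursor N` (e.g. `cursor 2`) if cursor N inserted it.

After op 1 (move_left): buffer="glvxvdfa" (len 8), cursors c1@1 c2@2 c3@7, authorship ........
After op 2 (delete): buffer="vxvda" (len 5), cursors c1@0 c2@0 c3@4, authorship .....
After op 3 (move_left): buffer="vxvda" (len 5), cursors c1@0 c2@0 c3@3, authorship .....
After op 4 (insert('l')): buffer="llvxvlda" (len 8), cursors c1@2 c2@2 c3@6, authorship 12...3..
Authorship (.=original, N=cursor N): 1 2 . . . 3 . .
Index 3: author = original

Answer: original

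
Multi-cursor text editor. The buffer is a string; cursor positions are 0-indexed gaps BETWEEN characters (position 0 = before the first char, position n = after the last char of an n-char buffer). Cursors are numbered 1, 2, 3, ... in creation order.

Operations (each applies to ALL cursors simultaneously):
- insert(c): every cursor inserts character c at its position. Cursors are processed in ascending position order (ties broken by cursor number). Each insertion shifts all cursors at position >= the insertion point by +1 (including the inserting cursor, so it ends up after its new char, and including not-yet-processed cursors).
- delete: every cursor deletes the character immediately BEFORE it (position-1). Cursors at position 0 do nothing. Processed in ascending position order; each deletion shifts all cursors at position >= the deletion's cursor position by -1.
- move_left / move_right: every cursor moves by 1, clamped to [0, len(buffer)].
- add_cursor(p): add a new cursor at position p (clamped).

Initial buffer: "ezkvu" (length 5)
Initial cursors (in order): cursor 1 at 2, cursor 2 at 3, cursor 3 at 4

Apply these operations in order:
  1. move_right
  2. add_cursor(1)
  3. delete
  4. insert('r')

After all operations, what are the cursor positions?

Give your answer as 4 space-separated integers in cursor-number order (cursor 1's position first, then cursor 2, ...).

Answer: 5 5 5 1

Derivation:
After op 1 (move_right): buffer="ezkvu" (len 5), cursors c1@3 c2@4 c3@5, authorship .....
After op 2 (add_cursor(1)): buffer="ezkvu" (len 5), cursors c4@1 c1@3 c2@4 c3@5, authorship .....
After op 3 (delete): buffer="z" (len 1), cursors c4@0 c1@1 c2@1 c3@1, authorship .
After op 4 (insert('r')): buffer="rzrrr" (len 5), cursors c4@1 c1@5 c2@5 c3@5, authorship 4.123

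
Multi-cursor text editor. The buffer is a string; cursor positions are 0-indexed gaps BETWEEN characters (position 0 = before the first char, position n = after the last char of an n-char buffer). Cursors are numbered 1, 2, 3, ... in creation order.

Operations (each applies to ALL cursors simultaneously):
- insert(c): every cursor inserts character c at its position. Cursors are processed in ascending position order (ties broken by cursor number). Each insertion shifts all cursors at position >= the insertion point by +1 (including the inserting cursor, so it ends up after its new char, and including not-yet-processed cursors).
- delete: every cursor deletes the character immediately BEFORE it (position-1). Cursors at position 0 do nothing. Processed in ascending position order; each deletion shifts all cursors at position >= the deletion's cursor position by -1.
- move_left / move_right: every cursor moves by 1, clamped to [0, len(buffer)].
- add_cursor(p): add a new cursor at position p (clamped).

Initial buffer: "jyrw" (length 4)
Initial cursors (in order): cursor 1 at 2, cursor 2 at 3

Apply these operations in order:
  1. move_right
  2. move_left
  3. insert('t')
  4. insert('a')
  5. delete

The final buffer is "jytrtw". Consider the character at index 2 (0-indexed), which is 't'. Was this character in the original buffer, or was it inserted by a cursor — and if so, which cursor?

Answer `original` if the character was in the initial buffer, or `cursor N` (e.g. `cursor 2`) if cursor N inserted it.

Answer: cursor 1

Derivation:
After op 1 (move_right): buffer="jyrw" (len 4), cursors c1@3 c2@4, authorship ....
After op 2 (move_left): buffer="jyrw" (len 4), cursors c1@2 c2@3, authorship ....
After op 3 (insert('t')): buffer="jytrtw" (len 6), cursors c1@3 c2@5, authorship ..1.2.
After op 4 (insert('a')): buffer="jytartaw" (len 8), cursors c1@4 c2@7, authorship ..11.22.
After op 5 (delete): buffer="jytrtw" (len 6), cursors c1@3 c2@5, authorship ..1.2.
Authorship (.=original, N=cursor N): . . 1 . 2 .
Index 2: author = 1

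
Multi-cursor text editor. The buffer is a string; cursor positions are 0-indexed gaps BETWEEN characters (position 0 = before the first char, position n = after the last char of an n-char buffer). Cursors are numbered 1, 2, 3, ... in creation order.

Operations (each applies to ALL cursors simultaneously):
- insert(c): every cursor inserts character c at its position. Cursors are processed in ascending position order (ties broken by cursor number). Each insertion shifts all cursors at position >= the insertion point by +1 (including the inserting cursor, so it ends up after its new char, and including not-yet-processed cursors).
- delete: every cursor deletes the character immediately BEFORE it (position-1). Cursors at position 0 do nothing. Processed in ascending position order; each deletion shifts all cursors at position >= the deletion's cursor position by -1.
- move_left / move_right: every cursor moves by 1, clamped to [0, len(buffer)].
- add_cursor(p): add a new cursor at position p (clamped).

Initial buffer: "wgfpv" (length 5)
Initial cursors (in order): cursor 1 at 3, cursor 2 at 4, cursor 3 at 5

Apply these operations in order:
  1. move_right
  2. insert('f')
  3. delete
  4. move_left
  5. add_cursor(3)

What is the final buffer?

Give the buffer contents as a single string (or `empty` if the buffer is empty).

After op 1 (move_right): buffer="wgfpv" (len 5), cursors c1@4 c2@5 c3@5, authorship .....
After op 2 (insert('f')): buffer="wgfpfvff" (len 8), cursors c1@5 c2@8 c3@8, authorship ....1.23
After op 3 (delete): buffer="wgfpv" (len 5), cursors c1@4 c2@5 c3@5, authorship .....
After op 4 (move_left): buffer="wgfpv" (len 5), cursors c1@3 c2@4 c3@4, authorship .....
After op 5 (add_cursor(3)): buffer="wgfpv" (len 5), cursors c1@3 c4@3 c2@4 c3@4, authorship .....

Answer: wgfpv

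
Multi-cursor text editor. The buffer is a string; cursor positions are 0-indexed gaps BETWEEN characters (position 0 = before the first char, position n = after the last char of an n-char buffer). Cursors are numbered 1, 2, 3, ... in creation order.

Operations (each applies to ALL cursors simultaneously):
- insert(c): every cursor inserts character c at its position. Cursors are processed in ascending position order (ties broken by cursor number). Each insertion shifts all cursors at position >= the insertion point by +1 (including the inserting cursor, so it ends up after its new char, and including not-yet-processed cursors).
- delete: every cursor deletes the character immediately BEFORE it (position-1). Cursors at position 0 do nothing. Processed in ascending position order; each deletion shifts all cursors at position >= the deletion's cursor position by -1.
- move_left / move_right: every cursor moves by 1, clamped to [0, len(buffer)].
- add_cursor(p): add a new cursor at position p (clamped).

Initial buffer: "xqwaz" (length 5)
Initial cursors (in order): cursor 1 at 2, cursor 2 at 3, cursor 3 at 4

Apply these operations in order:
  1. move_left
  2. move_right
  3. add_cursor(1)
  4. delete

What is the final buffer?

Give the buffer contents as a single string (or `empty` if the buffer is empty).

Answer: z

Derivation:
After op 1 (move_left): buffer="xqwaz" (len 5), cursors c1@1 c2@2 c3@3, authorship .....
After op 2 (move_right): buffer="xqwaz" (len 5), cursors c1@2 c2@3 c3@4, authorship .....
After op 3 (add_cursor(1)): buffer="xqwaz" (len 5), cursors c4@1 c1@2 c2@3 c3@4, authorship .....
After op 4 (delete): buffer="z" (len 1), cursors c1@0 c2@0 c3@0 c4@0, authorship .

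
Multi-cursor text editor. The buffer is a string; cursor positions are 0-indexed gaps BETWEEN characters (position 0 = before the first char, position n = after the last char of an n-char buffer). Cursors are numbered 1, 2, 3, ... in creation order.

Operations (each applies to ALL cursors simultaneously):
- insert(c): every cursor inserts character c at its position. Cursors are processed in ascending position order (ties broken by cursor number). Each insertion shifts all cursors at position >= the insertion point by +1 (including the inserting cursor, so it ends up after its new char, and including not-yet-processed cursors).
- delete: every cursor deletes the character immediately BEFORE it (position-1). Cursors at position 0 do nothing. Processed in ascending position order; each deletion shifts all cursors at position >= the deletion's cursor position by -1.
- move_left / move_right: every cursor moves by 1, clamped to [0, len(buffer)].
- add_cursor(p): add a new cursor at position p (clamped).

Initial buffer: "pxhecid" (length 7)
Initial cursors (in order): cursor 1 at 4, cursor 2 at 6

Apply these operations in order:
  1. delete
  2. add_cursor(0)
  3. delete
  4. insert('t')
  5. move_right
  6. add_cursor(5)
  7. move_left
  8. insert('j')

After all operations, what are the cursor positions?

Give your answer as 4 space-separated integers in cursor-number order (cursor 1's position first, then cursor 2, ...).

After op 1 (delete): buffer="pxhcd" (len 5), cursors c1@3 c2@4, authorship .....
After op 2 (add_cursor(0)): buffer="pxhcd" (len 5), cursors c3@0 c1@3 c2@4, authorship .....
After op 3 (delete): buffer="pxd" (len 3), cursors c3@0 c1@2 c2@2, authorship ...
After op 4 (insert('t')): buffer="tpxttd" (len 6), cursors c3@1 c1@5 c2@5, authorship 3..12.
After op 5 (move_right): buffer="tpxttd" (len 6), cursors c3@2 c1@6 c2@6, authorship 3..12.
After op 6 (add_cursor(5)): buffer="tpxttd" (len 6), cursors c3@2 c4@5 c1@6 c2@6, authorship 3..12.
After op 7 (move_left): buffer="tpxttd" (len 6), cursors c3@1 c4@4 c1@5 c2@5, authorship 3..12.
After op 8 (insert('j')): buffer="tjpxtjtjjd" (len 10), cursors c3@2 c4@6 c1@9 c2@9, authorship 33..14212.

Answer: 9 9 2 6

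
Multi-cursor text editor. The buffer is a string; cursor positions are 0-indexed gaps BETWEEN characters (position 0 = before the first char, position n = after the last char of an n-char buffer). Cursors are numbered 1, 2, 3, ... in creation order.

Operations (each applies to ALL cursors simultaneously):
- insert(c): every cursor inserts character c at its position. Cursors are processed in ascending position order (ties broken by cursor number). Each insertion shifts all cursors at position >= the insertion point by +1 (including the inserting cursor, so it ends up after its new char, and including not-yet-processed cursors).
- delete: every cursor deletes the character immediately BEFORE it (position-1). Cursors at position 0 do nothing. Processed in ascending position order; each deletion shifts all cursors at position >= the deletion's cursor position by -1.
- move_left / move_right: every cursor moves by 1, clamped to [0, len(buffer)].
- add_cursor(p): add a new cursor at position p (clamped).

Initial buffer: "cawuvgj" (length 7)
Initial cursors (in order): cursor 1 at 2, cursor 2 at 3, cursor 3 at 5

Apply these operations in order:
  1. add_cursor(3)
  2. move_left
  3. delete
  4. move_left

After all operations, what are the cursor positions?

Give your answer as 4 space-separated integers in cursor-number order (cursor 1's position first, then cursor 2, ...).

After op 1 (add_cursor(3)): buffer="cawuvgj" (len 7), cursors c1@2 c2@3 c4@3 c3@5, authorship .......
After op 2 (move_left): buffer="cawuvgj" (len 7), cursors c1@1 c2@2 c4@2 c3@4, authorship .......
After op 3 (delete): buffer="wvgj" (len 4), cursors c1@0 c2@0 c4@0 c3@1, authorship ....
After op 4 (move_left): buffer="wvgj" (len 4), cursors c1@0 c2@0 c3@0 c4@0, authorship ....

Answer: 0 0 0 0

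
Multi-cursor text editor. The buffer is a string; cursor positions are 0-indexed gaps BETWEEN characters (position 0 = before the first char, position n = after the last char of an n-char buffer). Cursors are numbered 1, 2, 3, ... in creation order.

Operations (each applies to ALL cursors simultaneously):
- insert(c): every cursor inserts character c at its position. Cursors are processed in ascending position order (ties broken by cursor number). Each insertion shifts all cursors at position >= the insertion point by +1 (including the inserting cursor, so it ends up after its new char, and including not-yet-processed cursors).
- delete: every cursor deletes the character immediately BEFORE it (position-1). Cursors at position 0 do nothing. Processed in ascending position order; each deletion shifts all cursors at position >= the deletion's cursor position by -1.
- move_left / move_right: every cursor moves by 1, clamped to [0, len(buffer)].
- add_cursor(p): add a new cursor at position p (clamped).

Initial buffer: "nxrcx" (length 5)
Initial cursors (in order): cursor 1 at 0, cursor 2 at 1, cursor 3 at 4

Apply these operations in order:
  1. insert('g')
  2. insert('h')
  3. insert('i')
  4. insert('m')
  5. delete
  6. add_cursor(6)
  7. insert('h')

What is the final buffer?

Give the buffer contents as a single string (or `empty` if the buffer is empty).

After op 1 (insert('g')): buffer="gngxrcgx" (len 8), cursors c1@1 c2@3 c3@7, authorship 1.2...3.
After op 2 (insert('h')): buffer="ghnghxrcghx" (len 11), cursors c1@2 c2@5 c3@10, authorship 11.22...33.
After op 3 (insert('i')): buffer="ghinghixrcghix" (len 14), cursors c1@3 c2@7 c3@13, authorship 111.222...333.
After op 4 (insert('m')): buffer="ghimnghimxrcghimx" (len 17), cursors c1@4 c2@9 c3@16, authorship 1111.2222...3333.
After op 5 (delete): buffer="ghinghixrcghix" (len 14), cursors c1@3 c2@7 c3@13, authorship 111.222...333.
After op 6 (add_cursor(6)): buffer="ghinghixrcghix" (len 14), cursors c1@3 c4@6 c2@7 c3@13, authorship 111.222...333.
After op 7 (insert('h')): buffer="ghihnghhihxrcghihx" (len 18), cursors c1@4 c4@8 c2@10 c3@17, authorship 1111.22422...3333.

Answer: ghihnghhihxrcghihx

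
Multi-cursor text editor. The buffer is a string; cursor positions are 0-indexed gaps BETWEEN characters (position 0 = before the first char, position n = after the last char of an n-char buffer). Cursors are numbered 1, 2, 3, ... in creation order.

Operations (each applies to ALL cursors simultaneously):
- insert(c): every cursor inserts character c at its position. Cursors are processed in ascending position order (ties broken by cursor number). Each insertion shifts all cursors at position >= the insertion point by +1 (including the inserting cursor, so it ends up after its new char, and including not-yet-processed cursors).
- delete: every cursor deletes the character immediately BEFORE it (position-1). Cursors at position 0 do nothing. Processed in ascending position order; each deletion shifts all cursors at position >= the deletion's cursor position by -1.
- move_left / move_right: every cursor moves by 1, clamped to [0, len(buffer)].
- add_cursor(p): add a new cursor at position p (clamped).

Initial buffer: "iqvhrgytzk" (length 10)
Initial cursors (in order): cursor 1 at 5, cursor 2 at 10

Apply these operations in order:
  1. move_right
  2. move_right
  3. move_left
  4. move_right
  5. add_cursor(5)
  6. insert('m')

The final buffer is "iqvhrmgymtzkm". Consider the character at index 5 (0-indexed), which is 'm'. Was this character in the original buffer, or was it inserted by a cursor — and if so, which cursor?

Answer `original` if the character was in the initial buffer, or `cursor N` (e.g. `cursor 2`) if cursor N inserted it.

After op 1 (move_right): buffer="iqvhrgytzk" (len 10), cursors c1@6 c2@10, authorship ..........
After op 2 (move_right): buffer="iqvhrgytzk" (len 10), cursors c1@7 c2@10, authorship ..........
After op 3 (move_left): buffer="iqvhrgytzk" (len 10), cursors c1@6 c2@9, authorship ..........
After op 4 (move_right): buffer="iqvhrgytzk" (len 10), cursors c1@7 c2@10, authorship ..........
After op 5 (add_cursor(5)): buffer="iqvhrgytzk" (len 10), cursors c3@5 c1@7 c2@10, authorship ..........
After op 6 (insert('m')): buffer="iqvhrmgymtzkm" (len 13), cursors c3@6 c1@9 c2@13, authorship .....3..1...2
Authorship (.=original, N=cursor N): . . . . . 3 . . 1 . . . 2
Index 5: author = 3

Answer: cursor 3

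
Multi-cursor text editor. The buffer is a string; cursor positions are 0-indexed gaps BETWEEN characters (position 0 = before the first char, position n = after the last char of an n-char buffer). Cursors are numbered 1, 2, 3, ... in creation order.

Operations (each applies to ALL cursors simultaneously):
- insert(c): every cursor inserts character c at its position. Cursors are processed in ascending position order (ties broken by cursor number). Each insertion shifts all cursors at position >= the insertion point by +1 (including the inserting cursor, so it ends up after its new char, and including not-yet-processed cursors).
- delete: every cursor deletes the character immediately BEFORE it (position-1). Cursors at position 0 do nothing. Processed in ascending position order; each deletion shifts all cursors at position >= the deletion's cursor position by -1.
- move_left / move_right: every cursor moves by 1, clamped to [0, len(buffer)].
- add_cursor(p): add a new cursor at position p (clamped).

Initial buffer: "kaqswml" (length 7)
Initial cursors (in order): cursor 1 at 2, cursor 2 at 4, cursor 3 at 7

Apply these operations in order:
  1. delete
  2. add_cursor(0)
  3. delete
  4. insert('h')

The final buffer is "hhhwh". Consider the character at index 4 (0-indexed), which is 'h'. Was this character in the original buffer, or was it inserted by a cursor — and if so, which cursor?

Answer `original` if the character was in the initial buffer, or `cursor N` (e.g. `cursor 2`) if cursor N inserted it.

After op 1 (delete): buffer="kqwm" (len 4), cursors c1@1 c2@2 c3@4, authorship ....
After op 2 (add_cursor(0)): buffer="kqwm" (len 4), cursors c4@0 c1@1 c2@2 c3@4, authorship ....
After op 3 (delete): buffer="w" (len 1), cursors c1@0 c2@0 c4@0 c3@1, authorship .
After op 4 (insert('h')): buffer="hhhwh" (len 5), cursors c1@3 c2@3 c4@3 c3@5, authorship 124.3
Authorship (.=original, N=cursor N): 1 2 4 . 3
Index 4: author = 3

Answer: cursor 3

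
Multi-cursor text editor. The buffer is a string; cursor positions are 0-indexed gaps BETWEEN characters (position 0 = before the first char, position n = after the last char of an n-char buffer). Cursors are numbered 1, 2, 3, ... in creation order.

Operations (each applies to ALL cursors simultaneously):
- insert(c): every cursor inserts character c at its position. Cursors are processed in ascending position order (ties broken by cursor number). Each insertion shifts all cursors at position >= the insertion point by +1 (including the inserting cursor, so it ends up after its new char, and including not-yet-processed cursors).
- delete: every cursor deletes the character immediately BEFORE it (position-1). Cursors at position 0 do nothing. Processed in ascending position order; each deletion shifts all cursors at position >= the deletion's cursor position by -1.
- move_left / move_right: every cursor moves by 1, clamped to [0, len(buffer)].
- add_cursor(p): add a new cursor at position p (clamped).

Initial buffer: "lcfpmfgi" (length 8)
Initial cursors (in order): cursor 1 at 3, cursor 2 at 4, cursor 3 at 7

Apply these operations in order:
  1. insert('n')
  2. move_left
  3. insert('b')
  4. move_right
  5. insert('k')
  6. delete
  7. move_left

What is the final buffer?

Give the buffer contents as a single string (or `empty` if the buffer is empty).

After op 1 (insert('n')): buffer="lcfnpnmfgni" (len 11), cursors c1@4 c2@6 c3@10, authorship ...1.2...3.
After op 2 (move_left): buffer="lcfnpnmfgni" (len 11), cursors c1@3 c2@5 c3@9, authorship ...1.2...3.
After op 3 (insert('b')): buffer="lcfbnpbnmfgbni" (len 14), cursors c1@4 c2@7 c3@12, authorship ...11.22...33.
After op 4 (move_right): buffer="lcfbnpbnmfgbni" (len 14), cursors c1@5 c2@8 c3@13, authorship ...11.22...33.
After op 5 (insert('k')): buffer="lcfbnkpbnkmfgbnki" (len 17), cursors c1@6 c2@10 c3@16, authorship ...111.222...333.
After op 6 (delete): buffer="lcfbnpbnmfgbni" (len 14), cursors c1@5 c2@8 c3@13, authorship ...11.22...33.
After op 7 (move_left): buffer="lcfbnpbnmfgbni" (len 14), cursors c1@4 c2@7 c3@12, authorship ...11.22...33.

Answer: lcfbnpbnmfgbni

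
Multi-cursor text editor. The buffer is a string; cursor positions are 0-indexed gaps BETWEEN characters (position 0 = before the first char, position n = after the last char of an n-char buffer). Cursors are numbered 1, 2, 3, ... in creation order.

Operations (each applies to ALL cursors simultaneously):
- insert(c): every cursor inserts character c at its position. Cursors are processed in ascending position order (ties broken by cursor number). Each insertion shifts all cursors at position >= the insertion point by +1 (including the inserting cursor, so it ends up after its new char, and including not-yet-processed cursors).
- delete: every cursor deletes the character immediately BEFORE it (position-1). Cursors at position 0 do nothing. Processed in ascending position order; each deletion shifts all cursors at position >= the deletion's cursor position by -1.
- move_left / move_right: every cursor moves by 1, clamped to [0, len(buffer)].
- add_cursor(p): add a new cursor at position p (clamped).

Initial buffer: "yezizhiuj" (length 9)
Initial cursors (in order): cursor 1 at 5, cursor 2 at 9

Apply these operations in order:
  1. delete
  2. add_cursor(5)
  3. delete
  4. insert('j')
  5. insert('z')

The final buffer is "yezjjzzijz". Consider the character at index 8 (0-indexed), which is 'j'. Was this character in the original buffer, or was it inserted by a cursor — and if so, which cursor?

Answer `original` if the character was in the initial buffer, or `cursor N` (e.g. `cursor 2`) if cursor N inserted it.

Answer: cursor 2

Derivation:
After op 1 (delete): buffer="yezihiu" (len 7), cursors c1@4 c2@7, authorship .......
After op 2 (add_cursor(5)): buffer="yezihiu" (len 7), cursors c1@4 c3@5 c2@7, authorship .......
After op 3 (delete): buffer="yezi" (len 4), cursors c1@3 c3@3 c2@4, authorship ....
After op 4 (insert('j')): buffer="yezjjij" (len 7), cursors c1@5 c3@5 c2@7, authorship ...13.2
After op 5 (insert('z')): buffer="yezjjzzijz" (len 10), cursors c1@7 c3@7 c2@10, authorship ...1313.22
Authorship (.=original, N=cursor N): . . . 1 3 1 3 . 2 2
Index 8: author = 2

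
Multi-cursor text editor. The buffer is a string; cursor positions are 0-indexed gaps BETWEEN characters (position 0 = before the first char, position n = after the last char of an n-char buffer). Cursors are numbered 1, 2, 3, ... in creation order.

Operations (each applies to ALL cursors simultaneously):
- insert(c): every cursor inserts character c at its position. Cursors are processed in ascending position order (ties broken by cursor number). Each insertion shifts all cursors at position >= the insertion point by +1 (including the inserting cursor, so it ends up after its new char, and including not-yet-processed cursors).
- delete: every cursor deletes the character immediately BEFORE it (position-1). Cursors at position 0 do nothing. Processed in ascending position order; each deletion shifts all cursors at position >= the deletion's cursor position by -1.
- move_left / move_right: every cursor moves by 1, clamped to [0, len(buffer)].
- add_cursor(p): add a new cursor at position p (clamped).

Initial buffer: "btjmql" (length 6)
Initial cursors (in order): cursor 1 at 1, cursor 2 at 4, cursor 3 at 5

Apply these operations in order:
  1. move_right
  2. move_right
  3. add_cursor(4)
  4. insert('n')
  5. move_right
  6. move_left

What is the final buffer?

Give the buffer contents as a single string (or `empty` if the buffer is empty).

After op 1 (move_right): buffer="btjmql" (len 6), cursors c1@2 c2@5 c3@6, authorship ......
After op 2 (move_right): buffer="btjmql" (len 6), cursors c1@3 c2@6 c3@6, authorship ......
After op 3 (add_cursor(4)): buffer="btjmql" (len 6), cursors c1@3 c4@4 c2@6 c3@6, authorship ......
After op 4 (insert('n')): buffer="btjnmnqlnn" (len 10), cursors c1@4 c4@6 c2@10 c3@10, authorship ...1.4..23
After op 5 (move_right): buffer="btjnmnqlnn" (len 10), cursors c1@5 c4@7 c2@10 c3@10, authorship ...1.4..23
After op 6 (move_left): buffer="btjnmnqlnn" (len 10), cursors c1@4 c4@6 c2@9 c3@9, authorship ...1.4..23

Answer: btjnmnqlnn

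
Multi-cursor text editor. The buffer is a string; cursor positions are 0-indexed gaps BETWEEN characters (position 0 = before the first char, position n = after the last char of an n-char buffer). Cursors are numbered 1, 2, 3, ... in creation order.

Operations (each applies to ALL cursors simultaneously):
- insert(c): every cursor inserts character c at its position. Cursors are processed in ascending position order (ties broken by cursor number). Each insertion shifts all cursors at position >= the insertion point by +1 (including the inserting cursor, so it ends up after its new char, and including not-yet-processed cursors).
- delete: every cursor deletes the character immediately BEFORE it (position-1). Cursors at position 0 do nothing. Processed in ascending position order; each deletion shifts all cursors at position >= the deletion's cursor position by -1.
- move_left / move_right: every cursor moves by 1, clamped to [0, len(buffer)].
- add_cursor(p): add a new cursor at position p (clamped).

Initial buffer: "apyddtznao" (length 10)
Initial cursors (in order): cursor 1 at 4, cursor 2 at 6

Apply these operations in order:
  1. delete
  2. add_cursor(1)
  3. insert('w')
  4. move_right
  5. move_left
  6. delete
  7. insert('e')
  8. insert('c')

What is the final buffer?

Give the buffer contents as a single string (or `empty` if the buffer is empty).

After op 1 (delete): buffer="apydznao" (len 8), cursors c1@3 c2@4, authorship ........
After op 2 (add_cursor(1)): buffer="apydznao" (len 8), cursors c3@1 c1@3 c2@4, authorship ........
After op 3 (insert('w')): buffer="awpywdwznao" (len 11), cursors c3@2 c1@5 c2@7, authorship .3..1.2....
After op 4 (move_right): buffer="awpywdwznao" (len 11), cursors c3@3 c1@6 c2@8, authorship .3..1.2....
After op 5 (move_left): buffer="awpywdwznao" (len 11), cursors c3@2 c1@5 c2@7, authorship .3..1.2....
After op 6 (delete): buffer="apydznao" (len 8), cursors c3@1 c1@3 c2@4, authorship ........
After op 7 (insert('e')): buffer="aepyedeznao" (len 11), cursors c3@2 c1@5 c2@7, authorship .3..1.2....
After op 8 (insert('c')): buffer="aecpyecdecznao" (len 14), cursors c3@3 c1@7 c2@10, authorship .33..11.22....

Answer: aecpyecdecznao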